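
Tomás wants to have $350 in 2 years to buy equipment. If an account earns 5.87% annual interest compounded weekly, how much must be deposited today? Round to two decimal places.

Growth factor = (1 + 0.0587/52)^104 ≈ 1.12449471.
P = 350/1.12449471 ≈ 311.2509.

$311.25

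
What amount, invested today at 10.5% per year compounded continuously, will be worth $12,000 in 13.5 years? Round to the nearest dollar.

P = A·e^(−rt) = 12,000·e^(−1.4175).
e^(−1.4175) ≈ 0.24231905793, so P ≈ 2,907.8287.

$2,908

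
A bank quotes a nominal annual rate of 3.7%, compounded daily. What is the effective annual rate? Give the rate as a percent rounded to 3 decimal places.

EAR = (1 + 3.7%/365)^365 − 1 = (1 + 0.00010137)^365 − 1.
(1 + 0.00010137)^365 ≈ 1.037691, so EAR ≈ 3.76911%.

3.769%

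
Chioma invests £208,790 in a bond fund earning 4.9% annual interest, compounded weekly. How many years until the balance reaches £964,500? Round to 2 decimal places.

We need (1 + 0.000942308)^(52t) = 4.6195, so 52t = ln 4.6195 / ln 1.000942 ≈ 1624.7366.
t ≈ 1624.7366/52 = 31.2449 years.

31.24 years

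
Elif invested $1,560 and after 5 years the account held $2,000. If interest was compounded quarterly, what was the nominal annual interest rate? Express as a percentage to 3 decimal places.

5.000%

(1 + r/4)^20 = 2,000/1,560 = 1.28205.
1 + r/4 = 1.28205^(1/20) ≈ 1.012501, so r/4 ≈ 0.0125006.
r ≈ 4·0.0125006 = 5.00022%.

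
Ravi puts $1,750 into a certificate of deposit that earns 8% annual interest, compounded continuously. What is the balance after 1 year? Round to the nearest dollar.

A = P·e^(rt) = 1,750·e^(0.08·1) = 1,750·e^0.08.
e^0.08 ≈ 1.083287068, so A ≈ 1,895.7524.

$1,896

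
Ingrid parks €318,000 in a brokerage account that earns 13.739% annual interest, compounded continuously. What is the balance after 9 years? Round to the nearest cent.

A = P·e^(rt) = 318,000·e^(0.13739·9) = 318,000·e^1.23651.
e^1.23651 ≈ 3.443574394169, so A ≈ 1,095,056.6573.

€1,095,056.66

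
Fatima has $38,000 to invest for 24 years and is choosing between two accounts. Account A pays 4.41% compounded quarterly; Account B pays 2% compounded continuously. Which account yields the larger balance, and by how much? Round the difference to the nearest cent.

Account A, by $47,463.50

Account A growth factor: (1 + 0.011025)^96 ≈ 2.86511389003; balance ≈ 108,874.3278.
Account B growth factor: e^(0.02·24) = e^0.48 ≈ 1.6160744022; balance ≈ 61,410.8273.
Account A is larger by 47,463.5005.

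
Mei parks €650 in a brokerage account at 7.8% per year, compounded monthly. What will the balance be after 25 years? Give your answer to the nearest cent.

€4,539.91

Growth factor = (1 + 0.0065)^300 ≈ 6.984475003.
A ≈ 650 × 6.984475003 ≈ 4,539.9088.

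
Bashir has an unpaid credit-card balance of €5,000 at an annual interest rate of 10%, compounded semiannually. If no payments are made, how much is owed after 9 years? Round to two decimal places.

Periodic rate = 10%/2 = 0.05; periods = 2·9 = 18.
A = 5,000·(1 + 0.05)^18 ≈ 5,000·2.4066192337 ≈ 12,033.0962.

€12,033.10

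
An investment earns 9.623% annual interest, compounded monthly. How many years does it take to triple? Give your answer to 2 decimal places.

11.46 years

(1 + 0.00801917)^(12t) = 3.
12t = ln 3 / ln(1 + 0.00801917) ≈ 1.0986/0.00798718 ≈ 137.5469.
t ≈ 11.4622.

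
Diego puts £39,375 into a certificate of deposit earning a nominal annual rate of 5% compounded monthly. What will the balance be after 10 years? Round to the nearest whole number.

£64,851

Growth factor = (1 + 0.05/12)^120 ≈ 1.6470094977.
A ≈ 39,375 × 1.6470094977 ≈ 64,850.9990.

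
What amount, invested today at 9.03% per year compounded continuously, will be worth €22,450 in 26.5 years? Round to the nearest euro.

P = A·e^(−rt) = 22,450·e^(−2.39295).
e^(−2.39295) ≈ 0.091359774622, so P ≈ 2,051.0269.

€2,051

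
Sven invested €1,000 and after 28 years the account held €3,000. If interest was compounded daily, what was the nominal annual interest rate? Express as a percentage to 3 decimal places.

3.924%

The 10220-period growth factor is 3,000/1,000 = 3.
r/365 = 3^(1/10220) − 1 ≈ 0.000107502, so r ≈ 365·0.000107502 = 3.92383%.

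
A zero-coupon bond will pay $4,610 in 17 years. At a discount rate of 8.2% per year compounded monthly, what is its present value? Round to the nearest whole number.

Periodic rate = 8.2%/12 = 0.00683333; 204 periods.
P = 4,610/(1 + 0.082/12)^204 ≈ 4,610/4.011875162 ≈ 1,149.0886.

$1,149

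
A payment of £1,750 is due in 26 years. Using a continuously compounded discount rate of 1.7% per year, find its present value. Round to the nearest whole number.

P = A·e^(−rt) = 1,750·e^(−0.442).
e^(−0.442) ≈ 0.6427496355, so P ≈ 1,124.8119.

£1,125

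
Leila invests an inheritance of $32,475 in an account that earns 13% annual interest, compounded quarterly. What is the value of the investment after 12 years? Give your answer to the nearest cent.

$150,755.11

Growth factor = (1 + 0.0325)^48 ≈ 4.64218982962.
A ≈ 32,475 × 4.64218982962 ≈ 150,755.1147.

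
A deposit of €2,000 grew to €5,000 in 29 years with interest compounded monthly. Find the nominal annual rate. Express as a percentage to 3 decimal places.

(1 + r/12)^348 = 5,000/2,000 = 2.5.
1 + r/12 = 2.5^(1/348) ≈ 1.002636, so r/12 ≈ 0.00263649.
r ≈ 12·0.00263649 = 3.16379%.

3.164%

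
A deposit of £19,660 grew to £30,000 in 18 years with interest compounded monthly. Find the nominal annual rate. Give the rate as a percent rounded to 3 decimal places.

2.350%

The 216-period growth factor is 30,000/19,660 = 1.52594.
r/12 = 1.52594^(1/216) − 1 ≈ 0.00195845, so r ≈ 12·0.00195845 = 2.35014%.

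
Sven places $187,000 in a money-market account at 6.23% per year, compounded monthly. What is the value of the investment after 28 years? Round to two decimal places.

Periodic rate = 6.23%/12 = 0.00519167; periods = 12·28 = 336.
A = 187,000·(1 + 0.0623/12)^336 ≈ 187,000·5.696702166164 ≈ 1,065,283.3051.

$1,065,283.31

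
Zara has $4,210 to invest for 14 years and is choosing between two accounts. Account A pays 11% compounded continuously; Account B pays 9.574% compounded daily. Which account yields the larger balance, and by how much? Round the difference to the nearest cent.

Account A, by $3,556.79

Account A growth factor: e^(0.11·14) = e^1.54 ≈ 4.664590271; balance ≈ 19,637.9250.
Account B growth factor: (1 + 0.09574/365)^5110 ≈ 3.8197471969; balance ≈ 16,081.1357.
Account A is larger by 3,556.7893.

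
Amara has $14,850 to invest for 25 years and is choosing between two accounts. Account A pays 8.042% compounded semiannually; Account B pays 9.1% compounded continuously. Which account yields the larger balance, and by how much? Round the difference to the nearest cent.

Account A growth factor: (1 + 0.04021)^50 ≈ 7.17878962055; balance ≈ 106,605.0259.
Account B growth factor: e^(0.091·25) = e^2.275 ≈ 9.72791901256; balance ≈ 144,459.5973.
Account B is larger by 37,854.5715.

Account B, by $37,854.57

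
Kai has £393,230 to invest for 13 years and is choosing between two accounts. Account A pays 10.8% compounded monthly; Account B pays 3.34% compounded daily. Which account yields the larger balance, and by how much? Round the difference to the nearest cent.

Account A growth factor: (1 + 0.009)^156 ≈ 4.045963243083; balance ≈ 1,590,994.1261.
Account B growth factor: (1 + 0.0334/365)^4745 ≈ 1.54369691703; balance ≈ 607,027.9387.
Account A is larger by 983,966.1874.

Account A, by £983,966.19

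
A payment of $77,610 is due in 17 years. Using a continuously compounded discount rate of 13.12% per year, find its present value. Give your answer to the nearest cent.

P = A·e^(−rt) = 77,610·e^(−2.2304).
e^(−2.2304) ≈ 0.10748542736, so P ≈ 8,341.9440.

$8,341.94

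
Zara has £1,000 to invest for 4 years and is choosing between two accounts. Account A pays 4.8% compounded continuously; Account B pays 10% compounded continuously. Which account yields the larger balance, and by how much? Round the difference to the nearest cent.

Account B, by £280.15

Account A growth factor: e^(0.048·4) = e^0.192 ≈ 1.211670517; balance ≈ 1,211.6705.
Account B growth factor: e^(0.1·4) = e^0.4 ≈ 1.491824698; balance ≈ 1,491.8247.
Account B is larger by 280.1542.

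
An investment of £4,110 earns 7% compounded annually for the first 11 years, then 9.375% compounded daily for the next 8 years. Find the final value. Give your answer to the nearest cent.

Phase 1: 4,110·(1 + 0.07)^11 ≈ 8,650.9415.
Phase 2: 8,650.9415·(1 + 0.09375/365)^2920 ≈ 18,312.2798.

£18,312.28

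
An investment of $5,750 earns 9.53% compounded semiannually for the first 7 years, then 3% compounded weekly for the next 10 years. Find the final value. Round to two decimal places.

$14,891.75

Phase 1: 5,750·(1 + 0.04765)^14 ≈ 11,033.0322.
Phase 2: 11,033.0322·(1 + 0.03/52)^520 ≈ 14,891.7475.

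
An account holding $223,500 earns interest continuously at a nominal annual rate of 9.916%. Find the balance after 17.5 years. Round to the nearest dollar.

A = P·e^(rt) = 223,500·e^(0.09916·17.5) = 223,500·e^1.7353.
e^1.7353 ≈ 5.670628737273, so A ≈ 1,267,385.5228.

$1,267,386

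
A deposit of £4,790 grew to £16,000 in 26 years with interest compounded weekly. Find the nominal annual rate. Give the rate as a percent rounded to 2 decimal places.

The 1352-period growth factor is 16,000/4,790 = 3.34029.
r/52 = 3.34029^(1/1352) − 1 ≈ 0.000892453, so r ≈ 52·0.000892453 = 4.64076%.

4.64%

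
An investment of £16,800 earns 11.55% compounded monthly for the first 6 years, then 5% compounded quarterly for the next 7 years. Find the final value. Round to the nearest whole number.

After 6 years at 11.55%: 16,800 × 1.9930899719 ≈ 33,483.9115.
Then 7 years at 5%: 33,483.9115 × 1.4159923036 ≈ 47,412.9610.

£47,413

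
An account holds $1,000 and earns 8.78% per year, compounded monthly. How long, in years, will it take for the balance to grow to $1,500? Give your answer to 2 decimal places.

(1 + 0.00731667)^(12t) = 1,500/1,000 = 1.5.
12t·ln(1 + 0.00731667) = ln(1.5); 12t = 0.40547/0.00729003 ≈ 55.6191.
t ≈ 4.6349 years.

4.63 years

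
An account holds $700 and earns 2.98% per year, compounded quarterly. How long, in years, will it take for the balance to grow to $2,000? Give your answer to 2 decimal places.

35.36 years

We need (1 + 0.00745)^(4t) = 2.8571, so 4t = ln 2.8571 / ln 1.00745 ≈ 141.4400.
t ≈ 141.4400/4 = 35.3600 years.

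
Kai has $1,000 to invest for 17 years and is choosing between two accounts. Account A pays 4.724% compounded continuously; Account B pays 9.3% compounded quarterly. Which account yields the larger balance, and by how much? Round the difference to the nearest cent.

Account A growth factor: e^(0.04724·17) = e^0.80308 ≈ 2.232406162; balance ≈ 2,232.4062.
Account B growth factor: (1 + 0.02325)^68 ≈ 4.772646031; balance ≈ 4,772.6460.
Account B is larger by 2,540.2399.

Account B, by $2,540.24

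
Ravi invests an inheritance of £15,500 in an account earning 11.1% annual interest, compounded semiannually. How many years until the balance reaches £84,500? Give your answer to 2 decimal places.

(1 + 0.0555)^(2t) = 84,500/15,500 = 5.4516.
2t·ln(1 + 0.0555) = ln(5.4516); 2t = 1.6959/0.0540146 ≈ 31.3973.
t ≈ 15.6986 years.

15.70 years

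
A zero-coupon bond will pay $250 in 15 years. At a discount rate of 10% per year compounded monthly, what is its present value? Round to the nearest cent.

$56.13

Periodic rate = 10%/12 = 0.00833333; 180 periods.
P = 250/(1 + 0.1/12)^180 ≈ 250/4.45391955 ≈ 56.1303.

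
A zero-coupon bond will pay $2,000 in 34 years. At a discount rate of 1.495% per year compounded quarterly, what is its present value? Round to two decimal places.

$1,204.18

Growth factor = (1 + 0.0037375)^136 ≈ 1.660888125.
P = 2,000/1.660888125 ≈ 1,204.1750.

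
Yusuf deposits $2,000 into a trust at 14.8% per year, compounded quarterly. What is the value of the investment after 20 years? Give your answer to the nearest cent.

Growth factor = (1 + 0.037)^80 ≈ 18.293656123.
A ≈ 2,000 × 18.293656123 ≈ 36,587.3122.

$36,587.31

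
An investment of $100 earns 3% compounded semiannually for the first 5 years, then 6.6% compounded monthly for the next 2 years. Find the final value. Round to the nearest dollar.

$132

Phase 1: 100·(1 + 0.015)^10 ≈ 116.0541.
Phase 2: 116.0541·(1 + 0.0055)^24 ≈ 132.3824.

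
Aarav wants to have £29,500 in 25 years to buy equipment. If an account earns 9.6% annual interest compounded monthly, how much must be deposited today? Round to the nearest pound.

Periodic rate = 9.6%/12 = 0.008; 300 periods.
P = 29,500/(1 + 0.008)^300 ≈ 29,500/10.91841589 ≈ 2,701.8571.

£2,702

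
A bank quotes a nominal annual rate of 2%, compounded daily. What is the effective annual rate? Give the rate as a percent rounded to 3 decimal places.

EAR = (1 + 2%/365)^365 − 1 = (1 + 0.0000547945)^365 − 1.
(1 + 0.0000547945)^365 ≈ 1.020201, so EAR ≈ 2.02008%.

2.020%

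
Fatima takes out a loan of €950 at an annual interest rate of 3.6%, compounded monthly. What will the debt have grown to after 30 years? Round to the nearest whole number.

Periodic rate = 3.6%/12 = 0.003; periods = 12·30 = 360.
A = 950·(1 + 0.003)^360 ≈ 950·2.939922536 ≈ 2,792.9264.

€2,793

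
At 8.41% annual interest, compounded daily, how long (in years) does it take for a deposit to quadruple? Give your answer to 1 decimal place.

16.5 years

(1 + 0.000230411)^(365t) = 4.
365t = ln 4 / ln(1 + 0.000230411) ≈ 1.3863/0.000230384 ≈ 6017.3096.
t ≈ 16.4858.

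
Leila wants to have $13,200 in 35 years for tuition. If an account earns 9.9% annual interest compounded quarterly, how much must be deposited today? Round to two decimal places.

$430.59

Growth factor = (1 + 0.02475)^140 ≈ 30.655597015.
P = 13,200/30.655597015 ≈ 430.5902.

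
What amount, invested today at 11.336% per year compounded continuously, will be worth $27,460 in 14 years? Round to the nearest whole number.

P = A·e^(−rt) = 27,460·e^(−1.58704).
e^(−1.58704) ≈ 0.20453012578, so P ≈ 5,616.3973.

$5,616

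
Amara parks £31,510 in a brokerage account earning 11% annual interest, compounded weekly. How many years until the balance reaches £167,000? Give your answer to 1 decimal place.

15.2 years

We need (1 + 0.00211538)^(52t) = 5.2999, so 52t = ln 5.2999 / ln 1.002115 ≈ 789.1956.
t ≈ 789.1956/52 = 15.1768 years.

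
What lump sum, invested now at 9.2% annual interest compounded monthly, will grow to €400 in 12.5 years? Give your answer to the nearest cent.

Periodic rate = 9.2%/12 = 0.00766667; 150 periods.
P = 400/(1 + 0.092/12)^150 ≈ 400/3.14437163 ≈ 127.2114.

€127.21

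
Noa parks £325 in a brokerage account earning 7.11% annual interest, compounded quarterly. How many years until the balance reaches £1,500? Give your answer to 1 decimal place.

21.7 years

(1 + 0.017775)^(4t) = 1,500/325 = 4.6154.
4t·ln(1 + 0.017775) = ln(4.6154); 4t = 1.5294/0.0176189 ≈ 86.8044.
t ≈ 21.7011 years.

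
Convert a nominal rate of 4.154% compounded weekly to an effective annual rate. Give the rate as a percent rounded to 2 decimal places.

One year is 52 periods at 0.000798846 each: (1 + 0.000798846)^52 ≈ 1.042398.
EAR = 1.042398 − 1 ≈ 4.23976%.

4.24%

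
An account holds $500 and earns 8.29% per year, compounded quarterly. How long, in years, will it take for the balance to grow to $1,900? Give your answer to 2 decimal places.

16.27 years

(1 + 0.020725)^(4t) = 1,900/500 = 3.8.
4t·ln(1 + 0.020725) = ln(3.8); 4t = 1.335/0.0205132 ≈ 65.0802.
t ≈ 16.2701 years.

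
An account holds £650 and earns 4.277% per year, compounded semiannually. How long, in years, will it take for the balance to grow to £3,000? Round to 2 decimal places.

36.14 years

We need (1 + 0.021385)^(2t) = 4.6154, so 2t = ln 4.6154 / ln 1.021385 ≈ 72.2792.
t ≈ 72.2792/2 = 36.1396 years.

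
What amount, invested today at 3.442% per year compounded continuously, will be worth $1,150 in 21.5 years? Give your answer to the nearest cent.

$548.66

P = A·e^(−rt) = 1,150·e^(−0.74003).
e^(−0.74003) ≈ 0.4770996023, so P ≈ 548.6645.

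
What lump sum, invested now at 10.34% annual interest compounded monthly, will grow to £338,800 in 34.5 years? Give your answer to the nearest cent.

Growth factor = (1 + 0.1034/12)^414 ≈ 34.8836627266.
P = 338,800/34.8836627266 ≈ 9,712.2829.

£9,712.28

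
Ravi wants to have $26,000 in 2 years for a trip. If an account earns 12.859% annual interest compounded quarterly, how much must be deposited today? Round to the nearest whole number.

$20,185

Periodic rate = 12.859%/4 = 0.0321475; 8 periods.
P = 26,000/(1 + 0.0321475)^8 ≈ 26,000/1.288054146 ≈ 20,185.4868.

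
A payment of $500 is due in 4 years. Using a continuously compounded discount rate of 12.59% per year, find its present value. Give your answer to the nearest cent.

P = A·e^(−rt) = 500·e^(−0.5036).
e^(−0.5036) ≈ 0.604351075, so P ≈ 302.1755.

$302.18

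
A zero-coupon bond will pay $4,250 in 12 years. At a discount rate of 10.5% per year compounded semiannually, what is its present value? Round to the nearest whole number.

Periodic rate = 10.5%/2 = 0.0525; 24 periods.
P = 4,250/(1 + 0.0525)^24 ≈ 4,250/3.414526662 ≈ 1,244.6820.

$1,245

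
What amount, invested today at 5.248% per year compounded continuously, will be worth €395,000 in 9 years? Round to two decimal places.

€246,303.81

P = A·e^(−rt) = 395,000·e^(−0.47232).
e^(−0.47232) ≈ 0.623553943726, so P ≈ 246,303.8078.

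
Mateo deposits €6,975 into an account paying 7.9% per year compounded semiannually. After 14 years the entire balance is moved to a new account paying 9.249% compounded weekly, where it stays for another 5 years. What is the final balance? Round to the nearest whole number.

After 14 years at 7.9%: 6,975 × 2.9585970691 ≈ 20,636.2146.
Then 5 years at 9.249%: 20,636.2146 × 1.5873075527 ≈ 32,756.0192.

€32,756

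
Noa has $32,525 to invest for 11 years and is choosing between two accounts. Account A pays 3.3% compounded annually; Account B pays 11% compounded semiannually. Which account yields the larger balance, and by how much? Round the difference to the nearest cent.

Account B, by $59,140.28

A: (1 + 0.033)^11 ≈ 1.4292346504, so 32,525 × 1.4292346504 ≈ 46,485.8570.
B: (1 + 0.055)^22 ≈ 3.24753703098, so 32,525 × 3.24753703098 ≈ 105,626.1419.
Difference ≈ 59,140.2849 in favor of B.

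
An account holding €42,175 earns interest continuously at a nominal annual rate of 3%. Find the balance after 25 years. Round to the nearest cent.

€89,284.48

A = P·e^(rt) = 42,175·e^(0.03·25) = 42,175·e^0.75.
e^0.75 ≈ 2.1170000166, so A ≈ 89,284.4757.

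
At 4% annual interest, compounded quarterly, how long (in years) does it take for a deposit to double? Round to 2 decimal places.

(1 + 0.01)^(4t) = 2.
4t = ln 2 / ln(1 + 0.01) ≈ 0.69315/0.00995033 ≈ 69.6607.
t ≈ 17.4152.

17.42 years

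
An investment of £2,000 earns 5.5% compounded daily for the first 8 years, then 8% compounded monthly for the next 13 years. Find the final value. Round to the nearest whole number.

£8,755

After 8 years at 5.5%: 2,000 × 1.552655751 ≈ 3,105.3115.
Then 13 years at 8%: 3,105.3115 × 2.819469267 ≈ 8,755.3303.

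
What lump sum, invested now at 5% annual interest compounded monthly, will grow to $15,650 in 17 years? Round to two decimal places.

$6,700.87

Periodic rate = 5%/12 = 0.00416667; 204 periods.
P = 15,650/(1 + 0.05/12)^204 ≈ 15,650/2.3355188461 ≈ 6,700.8665.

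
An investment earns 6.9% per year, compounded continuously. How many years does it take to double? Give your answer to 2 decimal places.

e^(0.069t) = 2, so 0.069t = ln 2 ≈ 0.69315.
t ≈ 0.69315/0.069 ≈ 10.0456.

10.05 years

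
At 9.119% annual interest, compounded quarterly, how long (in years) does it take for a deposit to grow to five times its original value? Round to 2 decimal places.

(1 + 0.0227975)^(4t) = 5.
4t = ln 5 / ln(1 + 0.0227975) ≈ 1.6094/0.0225415 ≈ 71.3988.
t ≈ 17.8497.

17.85 years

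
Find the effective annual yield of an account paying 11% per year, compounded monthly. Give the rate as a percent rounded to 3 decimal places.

11.572%

One year is 12 periods at 0.00916667 each: (1 + 0.00916667)^12 ≈ 1.115719.
EAR = 1.115719 − 1 ≈ 11.57188%.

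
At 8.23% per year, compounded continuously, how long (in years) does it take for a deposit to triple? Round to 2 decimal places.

13.35 years

e^(0.0823t) = 3, so 0.0823t = ln 3 ≈ 1.0986.
t ≈ 1.0986/0.0823 ≈ 13.3489.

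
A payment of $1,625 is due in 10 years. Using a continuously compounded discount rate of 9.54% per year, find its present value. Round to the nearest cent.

P = A·e^(−rt) = 1,625·e^(−0.954).
e^(−0.954) ≈ 0.3851971492, so P ≈ 625.9454.

$625.95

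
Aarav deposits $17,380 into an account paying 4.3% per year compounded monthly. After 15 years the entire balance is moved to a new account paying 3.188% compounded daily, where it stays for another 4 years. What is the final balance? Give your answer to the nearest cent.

After 15 years at 4.3%: 17,380 × 1.9037909368 ≈ 33,087.8865.
Then 4 years at 3.188%: 33,087.8865 × 1.1360012622 ≈ 37,587.8808.

$37,587.88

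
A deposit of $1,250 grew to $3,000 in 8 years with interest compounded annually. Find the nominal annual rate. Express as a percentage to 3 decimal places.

11.565%

The 8-period growth factor is 3,000/1,250 = 2.4.
r = 2.4^(1/8) − 1 ≈ 0.115646, i.e. 11.56460%.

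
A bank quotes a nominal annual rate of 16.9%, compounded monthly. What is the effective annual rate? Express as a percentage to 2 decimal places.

18.27%

EAR = (1 + 16.9%/12)^12 − 1 = (1 + 0.0140833)^12 − 1.
(1 + 0.0140833)^12 ≈ 1.182725, so EAR ≈ 18.27249%.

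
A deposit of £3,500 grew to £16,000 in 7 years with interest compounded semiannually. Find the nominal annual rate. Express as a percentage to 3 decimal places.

22.934%

(1 + r/2)^14 = 16,000/3,500 = 4.57143.
1 + r/2 = 4.57143^(1/14) ≈ 1.114671, so r/2 ≈ 0.114671.
r ≈ 2·0.114671 = 22.93413%.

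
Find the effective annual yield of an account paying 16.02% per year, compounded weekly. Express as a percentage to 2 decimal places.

17.35%

EAR = (1 + 16.02%/52)^52 − 1 = (1 + 0.00308077)^52 − 1.
(1 + 0.00308077)^52 ≈ 1.173457, so EAR ≈ 17.34566%.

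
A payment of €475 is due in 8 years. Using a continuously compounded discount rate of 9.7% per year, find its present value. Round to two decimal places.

P = A·e^(−rt) = 475·e^(−0.776).
e^(−0.776) ≈ 0.460243307, so P ≈ 218.6156.

€218.62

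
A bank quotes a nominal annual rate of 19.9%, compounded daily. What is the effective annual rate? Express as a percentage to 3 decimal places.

22.012%

EAR = (1 + 19.9%/365)^365 − 1 = (1 + 0.000545205)^365 − 1.
(1 + 0.000545205)^365 ≈ 1.220116, so EAR ≈ 22.01158%.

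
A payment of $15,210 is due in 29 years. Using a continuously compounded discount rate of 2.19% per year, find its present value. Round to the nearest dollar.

P = A·e^(−rt) = 15,210·e^(−0.6351).
e^(−0.6351) ≈ 0.52988249742, so P ≈ 8,059.5128.

$8,060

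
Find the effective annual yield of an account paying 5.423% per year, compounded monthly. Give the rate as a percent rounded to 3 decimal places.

One year is 12 periods at 0.00451917 each: (1 + 0.00451917)^12 ≈ 1.055598.
EAR = 1.055598 − 1 ≈ 5.55984%.

5.560%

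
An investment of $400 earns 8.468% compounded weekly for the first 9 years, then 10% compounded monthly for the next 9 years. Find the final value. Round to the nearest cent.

After 9 years at 8.468%: 400 × 2.141486323 ≈ 856.5945.
Then 9 years at 10%: 856.5945 × 2.450447605 ≈ 2,099.0400.

$2,099.04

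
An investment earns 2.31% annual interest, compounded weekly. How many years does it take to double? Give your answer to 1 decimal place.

30.0 years

(1 + 0.000444231)^(52t) = 2.
52t = ln 2 / ln(1 + 0.000444231) ≈ 0.69315/0.000444132 ≈ 1560.6779.
t ≈ 30.0130.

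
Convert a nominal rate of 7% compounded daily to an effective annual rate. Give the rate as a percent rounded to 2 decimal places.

EAR = (1 + 7%/365)^365 − 1 = (1 + 0.000191781)^365 − 1.
(1 + 0.000191781)^365 ≈ 1.072501, so EAR ≈ 7.25010%.

7.25%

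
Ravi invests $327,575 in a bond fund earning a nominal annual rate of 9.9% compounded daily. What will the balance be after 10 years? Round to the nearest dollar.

$881,463

Growth factor = (1 + 0.099/365)^3650 ≈ 2.69087323604.
A ≈ 327,575 × 2.69087323604 ≈ 881,462.8003.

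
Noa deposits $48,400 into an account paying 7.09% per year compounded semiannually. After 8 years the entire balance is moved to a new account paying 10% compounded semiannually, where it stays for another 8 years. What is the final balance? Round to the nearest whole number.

$184,476

After 8 years at 7.09%: 48,400 × 1.74608796561 ≈ 84,510.6575.
Then 8 years at 10%: 84,510.6575 × 2.18287458838 ≈ 184,476.1668.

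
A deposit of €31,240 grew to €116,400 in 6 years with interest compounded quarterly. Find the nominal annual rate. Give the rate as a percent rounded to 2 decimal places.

22.53%

The 24-period growth factor is 116,400/31,240 = 3.72599.
r/4 = 3.72599^(1/24) − 1 ≈ 0.0563352, so r ≈ 4·0.0563352 = 22.53408%.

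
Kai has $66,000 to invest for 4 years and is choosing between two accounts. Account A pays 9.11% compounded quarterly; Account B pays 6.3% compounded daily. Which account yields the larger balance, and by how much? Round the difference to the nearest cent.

A: (1 + 0.022775)^16 ≈ 1.4337771747, so 66,000 × 1.4337771747 ≈ 94,629.2935.
B: (1 + 0.063/365)^1460 ≈ 1.28656806, so 66,000 × 1.28656806 ≈ 84,913.4920.
Difference ≈ 9,715.8016 in favor of A.

Account A, by $9,715.80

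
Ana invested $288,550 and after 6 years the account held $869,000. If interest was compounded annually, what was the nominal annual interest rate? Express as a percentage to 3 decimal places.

(1 + r)^6 = 869,000/288,550 = 3.01161.
1 + r = 3.01161^(1/6) ≈ 1.20171, so r ≈ 0.20171.
r ≈ 20.17103%.

20.171%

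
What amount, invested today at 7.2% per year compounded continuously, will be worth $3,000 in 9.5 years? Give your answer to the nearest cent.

P = A·e^(−rt) = 3,000·e^(−0.684).
e^(−0.684) ≈ 0.5045945719, so P ≈ 1,513.7837.

$1,513.78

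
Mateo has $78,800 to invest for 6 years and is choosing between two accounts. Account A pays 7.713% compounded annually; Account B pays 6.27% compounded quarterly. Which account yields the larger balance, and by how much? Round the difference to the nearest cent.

A: (1 + 0.07713)^6 ≈ 1.56173999223, so 78,800 × 1.56173999223 ≈ 123,065.1114.
B: (1 + 0.015675)^24 ≈ 1.45249386538, so 78,800 × 1.45249386538 ≈ 114,456.5166.
Difference ≈ 8,608.5948 in favor of A.

Account A, by $8,608.59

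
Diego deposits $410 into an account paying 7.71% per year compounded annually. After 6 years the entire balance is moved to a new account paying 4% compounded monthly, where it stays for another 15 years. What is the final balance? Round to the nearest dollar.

Phase 1: 410·(1 + 0.0771)^6 ≈ 640.2064.
Phase 2: 640.2064·(1 + 0.04/12)^180 ≈ 1,165.3688.

$1,165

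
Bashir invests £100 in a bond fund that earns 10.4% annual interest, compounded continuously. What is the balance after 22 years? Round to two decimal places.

A = P·e^(rt) = 100·e^(0.104·22) = 100·e^2.288.
e^2.288 ≈ 9.85520754, so A ≈ 985.5208.

£985.52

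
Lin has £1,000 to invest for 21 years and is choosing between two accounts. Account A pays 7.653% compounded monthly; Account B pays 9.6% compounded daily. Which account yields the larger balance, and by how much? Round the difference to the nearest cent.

Account B, by £2,543.16

A: (1 + 0.0063775)^252 ≈ 4.963082151, so 1,000 × 4.963082151 ≈ 4,963.0822.
B: (1 + 0.096/365)^7665 ≈ 7.506241907, so 1,000 × 7.506241907 ≈ 7,506.2419.
Difference ≈ 2,543.1598 in favor of B.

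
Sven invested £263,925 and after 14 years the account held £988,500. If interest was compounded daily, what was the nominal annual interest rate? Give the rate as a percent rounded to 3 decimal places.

(1 + r/365)^5110 = 988,500/263,925 = 3.74538.
1 + r/365 = 3.74538^(1/5110) ≈ 1.000258, so r/365 ≈ 0.000258453.
r ≈ 365·0.000258453 = 9.43353%.

9.434%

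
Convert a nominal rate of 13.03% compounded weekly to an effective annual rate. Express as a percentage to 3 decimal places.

13.898%

One year is 52 periods at 0.00250577 each: (1 + 0.00250577)^52 ≈ 1.138984.
EAR = 1.138984 − 1 ≈ 13.89844%.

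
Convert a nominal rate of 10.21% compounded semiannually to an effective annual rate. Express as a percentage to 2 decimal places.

One year is 2 periods at 0.05105 each: (1 + 0.05105)^2 ≈ 1.104706.
EAR = 1.104706 − 1 ≈ 10.47061%.

10.47%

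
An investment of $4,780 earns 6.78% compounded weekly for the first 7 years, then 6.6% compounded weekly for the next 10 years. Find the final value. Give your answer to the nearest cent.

Phase 1: 4,780·(1 + 0.0678/52)^364 ≈ 7,680.8592.
Phase 2: 7,680.8592·(1 + 0.066/52)^520 ≈ 14,854.6496.

$14,854.65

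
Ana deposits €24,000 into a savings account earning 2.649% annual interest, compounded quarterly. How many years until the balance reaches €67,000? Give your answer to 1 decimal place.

We need (1 + 0.0066225)^(4t) = 2.7917, so 4t = ln 2.7917 / ln 1.006622 ≈ 155.5356.
t ≈ 155.5356/4 = 38.8839 years.

38.9 years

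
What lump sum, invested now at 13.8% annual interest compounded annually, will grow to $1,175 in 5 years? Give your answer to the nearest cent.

$615.64

Annual rate = 13.8% = 0.138; 5 periods.
P = 1,175/(1 + 0.138)^5 ≈ 1,175/1.908584139 ≈ 615.6396.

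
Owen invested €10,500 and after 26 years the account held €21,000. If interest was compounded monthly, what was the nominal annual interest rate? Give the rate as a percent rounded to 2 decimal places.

The 312-period growth factor is 21,000/10,500 = 2.
r/12 = 2^(1/312) − 1 ≈ 0.0022241, so r ≈ 12·0.0022241 = 2.66891%.

2.67%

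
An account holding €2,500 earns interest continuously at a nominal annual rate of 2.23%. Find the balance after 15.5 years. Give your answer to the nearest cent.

A = P·e^(rt) = 2,500·e^(0.0223·15.5) = 2,500·e^0.34565.
e^0.34565 ≈ 1.412908011, so A ≈ 3,532.2700.

€3,532.27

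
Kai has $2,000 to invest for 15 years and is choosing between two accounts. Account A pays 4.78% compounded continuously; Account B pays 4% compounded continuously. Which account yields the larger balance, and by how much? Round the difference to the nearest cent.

A: e^(0.0478·15) = e^0.717 ≈ 2.048279147, so 2,000 × 2.048279147 ≈ 4,096.5583.
B: e^(0.04·15) = e^0.6 ≈ 1.8221188, so 2,000 × 1.8221188 ≈ 3,644.2376.
Difference ≈ 452.3207 in favor of A.

Account A, by $452.32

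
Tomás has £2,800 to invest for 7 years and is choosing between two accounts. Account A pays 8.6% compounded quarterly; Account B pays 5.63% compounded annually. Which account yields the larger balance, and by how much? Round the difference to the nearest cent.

Account A, by £971.27

Account A growth factor: (1 + 0.0215)^28 ≈ 1.814154988; balance ≈ 5,079.6340.
Account B growth factor: (1 + 0.0563)^7 ≈ 1.46727311; balance ≈ 4,108.3647.
Account A is larger by 971.2693.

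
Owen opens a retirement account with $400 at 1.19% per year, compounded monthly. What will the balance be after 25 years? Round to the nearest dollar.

Growth factor = (1 + 0.0119/12)^300 ≈ 1.3462899.
A ≈ 400 × 1.3462899 ≈ 538.5160.

$539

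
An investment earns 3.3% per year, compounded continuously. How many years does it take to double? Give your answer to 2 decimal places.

21.00 years

e^(0.033t) = 2, so 0.033t = ln 2 ≈ 0.69315.
t ≈ 0.69315/0.033 ≈ 21.0045.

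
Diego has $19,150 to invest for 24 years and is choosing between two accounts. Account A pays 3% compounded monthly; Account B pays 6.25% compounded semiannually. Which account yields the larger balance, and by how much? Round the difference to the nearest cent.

Account B, by $44,569.17

A: (1 + 0.0025)^288 ≈ 2.0525881257, so 19,150 × 2.0525881257 ≈ 39,307.0626.
B: (1 + 0.03125)^48 ≈ 4.3799601055, so 19,150 × 4.3799601055 ≈ 83,876.2360.
Difference ≈ 44,569.1734 in favor of B.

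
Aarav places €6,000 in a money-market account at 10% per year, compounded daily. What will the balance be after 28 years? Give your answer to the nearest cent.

€98,630.05

Growth factor = (1 + 0.1/365)^10220 ≈ 16.438341596.
A ≈ 6,000 × 16.438341596 ≈ 98,630.0496.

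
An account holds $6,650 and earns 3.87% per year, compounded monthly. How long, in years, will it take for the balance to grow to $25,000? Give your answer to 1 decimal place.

We need (1 + 0.003225)^(12t) = 3.7594, so 12t = ln 3.7594 / ln 1.003225 ≈ 411.2847.
t ≈ 411.2847/12 = 34.2737 years.

34.3 years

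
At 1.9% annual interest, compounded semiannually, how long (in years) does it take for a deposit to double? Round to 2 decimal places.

(1 + 0.0095)^(2t) = 2.
2t = ln 2 / ln(1 + 0.0095) ≈ 0.69315/0.00945516 ≈ 73.3089.
t ≈ 36.6544.

36.65 years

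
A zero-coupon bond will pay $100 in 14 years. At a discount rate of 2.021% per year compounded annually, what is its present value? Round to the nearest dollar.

Growth factor = (1 + 0.02021)^14 ≈ 1.3232871.
P = 100/1.3232871 ≈ 75.5694.

$76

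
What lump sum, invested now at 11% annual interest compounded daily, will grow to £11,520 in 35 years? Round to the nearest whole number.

Periodic rate = 11%/365 = 0.00030137; 12775 periods.
P = 11,520/(1 + 0.11/365)^12775 ≈ 11,520/46.965814197 ≈ 245.2848.

£245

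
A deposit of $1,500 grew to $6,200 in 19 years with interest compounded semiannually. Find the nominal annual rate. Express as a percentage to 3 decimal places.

The 38-period growth factor is 6,200/1,500 = 4.13333.
r/2 = 4.13333^(1/38) − 1 ≈ 0.0380504, so r ≈ 2·0.0380504 = 7.61008%.

7.610%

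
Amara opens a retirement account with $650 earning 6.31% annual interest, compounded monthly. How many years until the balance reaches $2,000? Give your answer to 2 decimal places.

We need (1 + 0.00525833)^(12t) = 3.0769, so 12t = ln 3.0769 / ln 1.005258 ≈ 214.3041.
t ≈ 214.3041/12 = 17.8587 years.

17.86 years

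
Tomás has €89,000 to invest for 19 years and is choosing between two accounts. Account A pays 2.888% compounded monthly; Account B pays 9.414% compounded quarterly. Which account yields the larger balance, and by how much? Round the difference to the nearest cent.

A: (1 + 0.02888/12)^228 ≈ 1.72989508892, so 89,000 × 1.72989508892 ≈ 153,960.6629.
B: (1 + 0.023535)^76 ≈ 5.85875114612, so 89,000 × 5.85875114612 ≈ 521,428.8520.
Difference ≈ 367,468.1891 in favor of B.

Account B, by €367,468.19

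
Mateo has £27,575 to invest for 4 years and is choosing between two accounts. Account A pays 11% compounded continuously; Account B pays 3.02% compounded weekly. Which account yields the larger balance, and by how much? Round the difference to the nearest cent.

Account A, by £11,701.38

Account A growth factor: e^(0.11·4) = e^0.44 ≈ 1.5527072185; balance ≈ 42,815.9016.
Account B growth factor: (1 + 0.0302/52)^208 ≈ 1.1283596435; balance ≈ 31,114.5172.
Account A is larger by 11,701.3844.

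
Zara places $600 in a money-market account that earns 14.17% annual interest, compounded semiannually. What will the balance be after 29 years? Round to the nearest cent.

Periodic rate = 14.17%/2 = 0.07085; periods = 2·29 = 58.
A = 600·(1 + 0.07085)^58 ≈ 600·52.998207212 ≈ 31,798.9243.

$31,798.92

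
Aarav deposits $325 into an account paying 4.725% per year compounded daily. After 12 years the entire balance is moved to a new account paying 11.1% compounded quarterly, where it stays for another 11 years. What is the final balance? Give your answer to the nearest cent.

$1,910.56

After 12 years at 4.725%: 325 × 1.762905506 ≈ 572.9443.
Then 11 years at 11.1%: 572.9443 × 3.334643106 ≈ 1,910.5647.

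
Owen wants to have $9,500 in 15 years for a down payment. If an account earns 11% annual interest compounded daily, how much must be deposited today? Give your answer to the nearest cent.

Growth factor = (1 + 0.11/365)^5475 ≈ 5.205685636.
P = 9,500/5.205685636 ≈ 1,824.9277.

$1,824.93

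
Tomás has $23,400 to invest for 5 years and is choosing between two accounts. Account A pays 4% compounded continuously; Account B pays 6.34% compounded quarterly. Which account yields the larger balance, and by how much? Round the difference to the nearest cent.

Account B, by $3,467.66

Account A growth factor: e^(0.04·5) = e^0.2 ≈ 1.2214027582; balance ≈ 28,580.8245.
Account B growth factor: (1 + 0.01585)^20 ≈ 1.3695935394; balance ≈ 32,048.4888.
Account B is larger by 3,467.6643.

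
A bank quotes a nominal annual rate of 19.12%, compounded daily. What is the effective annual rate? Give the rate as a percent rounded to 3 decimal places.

21.064%

EAR = (1 + 19.12%/365)^365 − 1 = (1 + 0.000523836)^365 − 1.
(1 + 0.000523836)^365 ≈ 1.210641, so EAR ≈ 21.06410%.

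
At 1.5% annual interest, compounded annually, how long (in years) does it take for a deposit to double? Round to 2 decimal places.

(1 + 0.015)^t = 2.
t = ln 2 / ln(1 + 0.015) ≈ 0.69315/0.0148886 ≈ 46.5555.

46.56 years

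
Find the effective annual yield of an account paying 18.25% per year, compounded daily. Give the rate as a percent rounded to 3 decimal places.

One year is 365 periods at 0.0005 each: (1 + 0.0005)^365 ≈ 1.200159.
EAR = 1.200159 − 1 ≈ 20.01594%.

20.016%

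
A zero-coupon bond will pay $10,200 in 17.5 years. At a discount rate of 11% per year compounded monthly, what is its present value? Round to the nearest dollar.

$1,501

Growth factor = (1 + 0.11/12)^210 ≈ 6.7952961704.
P = 10,200/6.7952961704 ≈ 1,501.0383.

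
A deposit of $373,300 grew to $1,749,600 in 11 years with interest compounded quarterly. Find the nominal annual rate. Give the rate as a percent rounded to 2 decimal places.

14.29%

(1 + r/4)^44 = 1,749,600/373,300 = 4.68685.
1 + r/4 = 4.68685^(1/44) ≈ 1.035732, so r/4 ≈ 0.0357318.
r ≈ 4·0.0357318 = 14.29270%.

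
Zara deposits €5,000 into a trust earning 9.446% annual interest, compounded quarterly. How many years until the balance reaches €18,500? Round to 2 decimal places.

14.01 years

We need (1 + 0.023615)^(4t) = 3.7, so 4t = ln 3.7 / ln 1.023615 ≈ 56.0542.
t ≈ 56.0542/4 = 14.0136 years.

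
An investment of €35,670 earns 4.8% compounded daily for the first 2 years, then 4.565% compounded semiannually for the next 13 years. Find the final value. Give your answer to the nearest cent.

€70,603.68

Phase 1: 35,670·(1 + 0.048/365)^730 ≈ 39,263.8280.
Phase 2: 39,263.8280·(1 + 0.022825)^26 ≈ 70,603.6798.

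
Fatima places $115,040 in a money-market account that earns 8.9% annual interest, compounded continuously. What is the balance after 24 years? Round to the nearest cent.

A = P·e^(rt) = 115,040·e^(0.089·24) = 115,040·e^2.136.
e^2.136 ≈ 8.4655077833, so A ≈ 973,872.0154.

$973,872.02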